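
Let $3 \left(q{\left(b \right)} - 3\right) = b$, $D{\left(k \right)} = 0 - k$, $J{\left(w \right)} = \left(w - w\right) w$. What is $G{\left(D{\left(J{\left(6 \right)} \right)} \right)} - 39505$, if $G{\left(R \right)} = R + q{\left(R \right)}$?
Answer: $-39502$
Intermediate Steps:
$J{\left(w \right)} = 0$ ($J{\left(w \right)} = 0 w = 0$)
$D{\left(k \right)} = - k$
$q{\left(b \right)} = 3 + \frac{b}{3}$
$G{\left(R \right)} = 3 + \frac{4 R}{3}$ ($G{\left(R \right)} = R + \left(3 + \frac{R}{3}\right) = 3 + \frac{4 R}{3}$)
$G{\left(D{\left(J{\left(6 \right)} \right)} \right)} - 39505 = \left(3 + \frac{4 \left(\left(-1\right) 0\right)}{3}\right) - 39505 = \left(3 + \frac{4}{3} \cdot 0\right) - 39505 = \left(3 + 0\right) - 39505 = 3 - 39505 = -39502$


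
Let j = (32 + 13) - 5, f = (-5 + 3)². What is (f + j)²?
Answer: 1936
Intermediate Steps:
f = 4 (f = (-2)² = 4)
j = 40 (j = 45 - 5 = 40)
(f + j)² = (4 + 40)² = 44² = 1936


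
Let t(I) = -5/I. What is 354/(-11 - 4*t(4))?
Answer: -59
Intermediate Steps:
354/(-11 - 4*t(4)) = 354/(-11 - (-20)/4) = 354/(-11 - 4*(-5/4)) = 354/(-11 + 5) = 354/(-6) = 354*(-1/6) = -59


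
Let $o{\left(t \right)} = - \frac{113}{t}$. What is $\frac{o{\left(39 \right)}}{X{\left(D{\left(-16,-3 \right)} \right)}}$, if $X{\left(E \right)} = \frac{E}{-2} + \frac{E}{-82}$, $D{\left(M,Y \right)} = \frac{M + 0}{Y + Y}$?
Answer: $\frac{4633}{2184} \approx 2.1213$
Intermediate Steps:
$D{\left(M,Y \right)} = \frac{M}{2 Y}$
$X{\left(E \right)} = - \frac{21 E}{41}$ ($X{\left(E \right)} = E \left(- \frac{1}{2}\right) + E \left(- \frac{1}{82}\right) = - \frac{E}{2} - \frac{E}{82} = - \frac{21 E}{41}$)
$\frac{o{\left(39 \right)}}{X{\left(D{\left(-16,-3 \right)} \right)}} = \frac{\left(-113\right) \frac{1}{39}}{\left(- \frac{21}{41}\right) \frac{1}{2} \left(-16\right) \frac{1}{-3}} = \frac{\left(-113\right) \frac{1}{39}}{\left(- \frac{21}{41}\right) \frac{1}{2} \left(-16\right) \left(- \frac{1}{3}\right)} = - \frac{113}{39 \left(\left(- \frac{21}{41}\right) \frac{8}{3}\right)} = - \frac{113}{39 \left(- \frac{56}{41}\right)} = \left(- \frac{113}{39}\right) \left(- \frac{41}{56}\right) = \frac{4633}{2184}$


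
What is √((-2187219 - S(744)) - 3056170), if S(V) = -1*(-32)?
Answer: I*√5243421 ≈ 2289.9*I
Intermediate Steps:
S(V) = 32
√((-2187219 - S(744)) - 3056170) = √((-2187219 - 1*32) - 3056170) = √((-2187219 - 32) - 3056170) = √(-2187251 - 3056170) = √(-5243421) = I*√5243421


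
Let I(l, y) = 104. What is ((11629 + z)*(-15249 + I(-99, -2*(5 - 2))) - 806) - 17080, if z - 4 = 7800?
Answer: -294330671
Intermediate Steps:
z = 7804 (z = 4 + 7800 = 7804)
((11629 + z)*(-15249 + I(-99, -2*(5 - 2))) - 806) - 17080 = ((11629 + 7804)*(-15249 + 104) - 806) - 17080 = (19433*(-15145) - 806) - 17080 = (-294312785 - 806) - 17080 = -294313591 - 17080 = -294330671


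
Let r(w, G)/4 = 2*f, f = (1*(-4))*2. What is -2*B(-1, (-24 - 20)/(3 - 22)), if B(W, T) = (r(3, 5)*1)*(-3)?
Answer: -384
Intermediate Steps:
f = -8 (f = -4*2 = -8)
r(w, G) = -64 (r(w, G) = 4*(2*(-8)) = 4*(-16) = -64)
B(W, T) = 192 (B(W, T) = -64*1*(-3) = -64*(-3) = 192)
-2*B(-1, (-24 - 20)/(3 - 22)) = -2*192 = -384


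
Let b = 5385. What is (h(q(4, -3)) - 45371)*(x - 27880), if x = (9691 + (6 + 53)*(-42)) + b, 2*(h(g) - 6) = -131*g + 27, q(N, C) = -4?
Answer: 689057739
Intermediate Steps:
h(g) = 39/2 - 131*g/2 (h(g) = 6 + (-131*g + 27)/2 = 6 + (27 - 131*g)/2 = 6 + (27/2 - 131*g/2) = 39/2 - 131*g/2)
x = 12598 (x = (9691 + (6 + 53)*(-42)) + 5385 = (9691 + 59*(-42)) + 5385 = (9691 - 2478) + 5385 = 7213 + 5385 = 12598)
(h(q(4, -3)) - 45371)*(x - 27880) = ((39/2 - 131/2*(-4)) - 45371)*(12598 - 27880) = ((39/2 + 262) - 45371)*(-15282) = (563/2 - 45371)*(-15282) = -90179/2*(-15282) = 689057739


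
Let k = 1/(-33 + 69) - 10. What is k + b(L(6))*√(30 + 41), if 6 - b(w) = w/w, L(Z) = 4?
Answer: -359/36 + 5*√71 ≈ 32.159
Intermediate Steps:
b(w) = 5 (b(w) = 6 - w/w = 6 - 1*1 = 6 - 1 = 5)
k = -359/36 (k = 1/36 - 10 = -359/36 ≈ -9.9722)
k + b(L(6))*√(30 + 41) = -359/36 + 5*√(30 + 41) = -359/36 + 5*√71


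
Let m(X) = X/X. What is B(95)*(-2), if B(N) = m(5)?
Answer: -2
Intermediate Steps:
m(X) = 1
B(N) = 1
B(95)*(-2) = 1*(-2) = -2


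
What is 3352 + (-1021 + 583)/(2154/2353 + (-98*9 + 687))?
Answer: 510608442/152227 ≈ 3354.3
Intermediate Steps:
3352 + (-1021 + 583)/(2154/2353 + (-98*9 + 687)) = 3352 - 438/(2154*(1/2353) + (-882 + 687)) = 3352 - 438/(2154/2353 - 195) = 3352 - 438/(-456681/2353) = 3352 - 438*(-2353/456681) = 3352 + 343538/152227 = 510608442/152227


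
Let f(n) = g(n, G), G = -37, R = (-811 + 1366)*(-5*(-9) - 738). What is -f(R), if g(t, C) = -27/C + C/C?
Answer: -64/37 ≈ -1.7297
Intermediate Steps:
R = -384615 (R = 555*(45 - 738) = 555*(-693) = -384615)
g(t, C) = 1 - 27/C (g(t, C) = -27/C + 1 = 1 - 27/C)
f(n) = 64/37 (f(n) = (-27 - 37)/(-37) = -1/37*(-64) = 64/37)
-f(R) = -1*64/37 = -64/37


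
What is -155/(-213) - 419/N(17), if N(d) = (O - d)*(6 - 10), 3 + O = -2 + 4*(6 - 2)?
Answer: -9503/568 ≈ -16.731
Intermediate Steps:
O = 11 (O = -3 + (-2 + 4*(6 - 2)) = -3 + (-2 + 4*4) = -3 + (-2 + 16) = -3 + 14 = 11)
N(d) = -44 + 4*d (N(d) = (11 - d)*(6 - 10) = (11 - d)*(-4) = -44 + 4*d)
-155/(-213) - 419/N(17) = -155/(-213) - 419/(-44 + 4*17) = -155*(-1/213) - 419/(-44 + 68) = 155/213 - 419/24 = -9503/568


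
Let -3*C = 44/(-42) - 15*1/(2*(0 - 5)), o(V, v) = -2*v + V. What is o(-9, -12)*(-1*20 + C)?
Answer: -12695/42 ≈ -302.26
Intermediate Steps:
o(V, v) = V - 2*v
C = -19/126 (C = -(44/(-42) - 15*1/(2*(0 - 5)))/3 = -(44*(-1/42) - 15/((-5*2)))/3 = -(-22/21 - 15/(-10))/3 = -(-22/21 - 15*(-1/10))/3 = -(-22/21 + 3/2)/3 = -1/3*19/42 = -19/126 ≈ -0.15079)
o(-9, -12)*(-1*20 + C) = (-9 - 2*(-12))*(-1*20 - 19/126) = (-9 + 24)*(-20 - 19/126) = 15*(-2539/126) = -12695/42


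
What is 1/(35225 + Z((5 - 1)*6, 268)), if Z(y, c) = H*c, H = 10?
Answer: 1/37905 ≈ 2.6382e-5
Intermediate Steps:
Z(y, c) = 10*c
1/(35225 + Z((5 - 1)*6, 268)) = 1/(35225 + 10*268) = 1/(35225 + 2680) = 1/37905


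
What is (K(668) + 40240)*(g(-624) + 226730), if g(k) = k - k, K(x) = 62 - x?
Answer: 8986216820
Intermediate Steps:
g(k) = 0
(K(668) + 40240)*(g(-624) + 226730) = ((62 - 1*668) + 40240)*(0 + 226730) = ((62 - 668) + 40240)*226730 = (-606 + 40240)*226730 = 39634*226730 = 8986216820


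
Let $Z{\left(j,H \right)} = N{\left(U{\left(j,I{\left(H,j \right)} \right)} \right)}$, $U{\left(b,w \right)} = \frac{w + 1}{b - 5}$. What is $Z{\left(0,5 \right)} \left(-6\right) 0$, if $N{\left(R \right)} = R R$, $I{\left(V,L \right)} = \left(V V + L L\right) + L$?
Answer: $0$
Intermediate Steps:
$I{\left(V,L \right)} = L + L^{2} + V^{2}$ ($I{\left(V,L \right)} = \left(V^{2} + L^{2}\right) + L = \left(L^{2} + V^{2}\right) + L = L + L^{2} + V^{2}$)
$U{\left(b,w \right)} = \frac{1 + w}{-5 + b}$
$N{\left(R \right)} = R^{2}$
$Z{\left(j,H \right)} = \frac{\left(1 + j + H^{2} + j^{2}\right)^{2}}{\left(-5 + j\right)^{2}}$ ($Z{\left(j,H \right)} = \left(\frac{1 + \left(j + j^{2} + H^{2}\right)}{-5 + j}\right)^{2} = \left(\frac{1 + \left(j + H^{2} + j^{2}\right)}{-5 + j}\right)^{2} = \left(\frac{1 + j + H^{2} + j^{2}}{-5 + j}\right)^{2} = \frac{\left(1 + j + H^{2} + j^{2}\right)^{2}}{\left(-5 + j\right)^{2}}$)
$Z{\left(0,5 \right)} \left(-6\right) 0 = \frac{\left(1 + 0 + 5^{2} + 0^{2}\right)^{2}}{\left(-5 + 0\right)^{2}} \left(-6\right) 0 = \frac{\left(1 + 0 + 25 + 0\right)^{2}}{25} \left(-6\right) 0 = \frac{26^{2}}{25} \left(-6\right) 0 = \frac{1}{25} \cdot 676 \left(-6\right) 0 = \frac{676}{25} \left(-6\right) 0 = \left(- \frac{4056}{25}\right) 0 = 0$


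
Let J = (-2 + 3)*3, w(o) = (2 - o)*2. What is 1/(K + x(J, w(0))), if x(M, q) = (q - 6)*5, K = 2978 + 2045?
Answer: 1/5013 ≈ 0.00019948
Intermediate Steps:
w(o) = 4 - 2*o
J = 3 (J = 1*3 = 3)
K = 5023
x(M, q) = -30 + 5*q (x(M, q) = (-6 + q)*5 = -30 + 5*q)
1/(K + x(J, w(0))) = 1/(5023 + (-30 + 5*(4 - 2*0))) = 1/(5023 + (-30 + 5*(4 + 0))) = 1/(5023 + (-30 + 5*4)) = 1/(5023 + (-30 + 20)) = 1/(5023 - 10) = 1/5013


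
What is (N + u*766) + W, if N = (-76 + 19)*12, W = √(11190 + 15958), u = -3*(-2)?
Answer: 3912 + 2*√6787 ≈ 4076.8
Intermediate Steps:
u = 6
W = 2*√6787 (W = √27148 = 2*√6787 ≈ 164.77)
N = -684 (N = -57*12 = -684)
(N + u*766) + W = (-684 + 6*766) + 2*√6787 = (-684 + 4596) + 2*√6787 = 3912 + 2*√6787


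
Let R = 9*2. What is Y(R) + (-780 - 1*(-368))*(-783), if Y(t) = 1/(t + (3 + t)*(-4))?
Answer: 21291335/66 ≈ 3.2260e+5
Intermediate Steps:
R = 18
Y(t) = 1/(-12 - 3*t) (Y(t) = 1/(t + (-12 - 4*t)) = 1/(-12 - 3*t))
Y(R) + (-780 - 1*(-368))*(-783) = -1/(12 + 3*18) + (-780 - 1*(-368))*(-783) = -1/(12 + 54) + (-780 + 368)*(-783) = -1/66 - 412*(-783) = -1*1/66 + 322596 = -1/66 + 322596 = 21291335/66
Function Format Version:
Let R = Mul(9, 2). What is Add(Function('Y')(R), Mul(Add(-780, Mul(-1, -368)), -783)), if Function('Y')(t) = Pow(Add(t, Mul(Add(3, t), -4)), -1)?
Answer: Rational(21291335, 66) ≈ 3.2260e+5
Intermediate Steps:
R = 18
Function('Y')(t) = Pow(Add(-12, Mul(-3, t)), -1) (Function('Y')(t) = Pow(Add(t, Add(-12, Mul(-4, t))), -1) = Pow(Add(-12, Mul(-3, t)), -1))
Add(Function('Y')(R), Mul(Add(-780, Mul(-1, -368)), -783)) = Add(Mul(-1, Pow(Add(12, Mul(3, 18)), -1)), Mul(Add(-780, Mul(-1, -368)), -783)) = Add(Mul(-1, Pow(Add(12, 54), -1)), Mul(Add(-780, 368), -783)) = Add(Mul(-1, Pow(66, -1)), Mul(-412, -783)) = Add(Mul(-1, Rational(1, 66)), 322596) = Add(Rational(-1, 66), 322596) = Rational(21291335, 66)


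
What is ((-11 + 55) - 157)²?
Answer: 12769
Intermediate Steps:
((-11 + 55) - 157)² = (44 - 157)² = (-113)² = 12769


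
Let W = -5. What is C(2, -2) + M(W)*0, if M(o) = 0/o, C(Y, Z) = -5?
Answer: -5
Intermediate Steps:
M(o) = 0
C(2, -2) + M(W)*0 = -5 + 0*0 = -5 + 0 = -5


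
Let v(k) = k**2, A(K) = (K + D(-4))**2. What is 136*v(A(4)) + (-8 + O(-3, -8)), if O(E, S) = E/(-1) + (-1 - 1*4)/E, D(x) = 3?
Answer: 979598/3 ≈ 3.2653e+5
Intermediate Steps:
O(E, S) = -E - 5/E (O(E, S) = E*(-1) + (-1 - 4)/E = -E - 5/E)
A(K) = (3 + K)**2 (A(K) = (K + 3)**2 = (3 + K)**2)
136*v(A(4)) + (-8 + O(-3, -8)) = 136*((3 + 4)**2)**2 + (-8 + (-1*(-3) - 5/(-3))) = 136*(7**2)**2 + (-8 + (3 - 5*(-1/3))) = 136*49**2 + (-8 + (3 + 5/3)) = 136*2401 + (-8 + 14/3) = 326536 - 10/3 = 979598/3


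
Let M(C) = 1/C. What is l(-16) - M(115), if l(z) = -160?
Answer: -18401/115 ≈ -160.01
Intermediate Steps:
M(C) = 1/C
l(-16) - M(115) = -160 - 1/115 = -18401/115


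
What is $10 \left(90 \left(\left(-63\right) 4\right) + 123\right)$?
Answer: $-225570$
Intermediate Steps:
$10 \left(90 \left(\left(-63\right) 4\right) + 123\right) = 10 \left(90 \left(-252\right) + 123\right) = 10 \left(-22680 + 123\right) = 10 \left(-22557\right) = -225570$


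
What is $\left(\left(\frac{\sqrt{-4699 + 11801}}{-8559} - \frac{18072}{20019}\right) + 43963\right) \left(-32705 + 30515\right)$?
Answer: $- \frac{642456374250}{6673} + \frac{730 \sqrt{7102}}{2853} \approx -9.6277 \cdot 10^{7}$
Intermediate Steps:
$\left(\left(\frac{\sqrt{-4699 + 11801}}{-8559} - \frac{18072}{20019}\right) + 43963\right) \left(-32705 + 30515\right) = \left(\left(\sqrt{7102} \left(- \frac{1}{8559}\right) - \frac{6024}{6673}\right) + 43963\right) \left(-2190\right) = \left(\left(- \frac{\sqrt{7102}}{8559} - \frac{6024}{6673}\right) + 43963\right) \left(-2190\right) = \left(\left(- \frac{6024}{6673} - \frac{\sqrt{7102}}{8559}\right) + 43963\right) \left(-2190\right) = \left(\frac{293359075}{6673} - \frac{\sqrt{7102}}{8559}\right) \left(-2190\right) = - \frac{642456374250}{6673} + \frac{730 \sqrt{7102}}{2853}$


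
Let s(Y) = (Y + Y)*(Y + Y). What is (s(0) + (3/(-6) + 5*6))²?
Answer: 3481/4 ≈ 870.25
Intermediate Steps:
s(Y) = 4*Y² (s(Y) = (2*Y)*(2*Y) = 4*Y²)
(s(0) + (3/(-6) + 5*6))² = (4*0² + (3/(-6) + 5*6))² = (4*0 + (3*(-⅙) + 30))² = (0 + (-½ + 30))² = (0 + 59/2)² = (59/2)² = 3481/4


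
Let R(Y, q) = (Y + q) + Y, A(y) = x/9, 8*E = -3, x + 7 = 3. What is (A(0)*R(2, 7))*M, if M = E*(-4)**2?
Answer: 88/3 ≈ 29.333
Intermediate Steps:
x = -4 (x = -7 + 3 = -4)
E = -3/8 (E = (1/8)*(-3) = -3/8 ≈ -0.37500)
A(y) = -4/9
R(Y, q) = q + 2*Y
M = -6 (M = -3/8*(-4)**2 = -3/8*16 = -6)
(A(0)*R(2, 7))*M = -4*(7 + 2*2)/9*(-6) = -4*(7 + 4)/9*(-6) = -4/9*11*(-6) = -44/9*(-6) = 88/3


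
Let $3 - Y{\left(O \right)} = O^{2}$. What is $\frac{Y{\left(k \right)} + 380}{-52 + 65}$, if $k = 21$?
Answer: $- \frac{58}{13} \approx -4.4615$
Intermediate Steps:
$Y{\left(O \right)} = 3 - O^{2}$
$\frac{Y{\left(k \right)} + 380}{-52 + 65} = \frac{\left(3 - 21^{2}\right) + 380}{-52 + 65} = \frac{\left(3 - 441\right) + 380}{13} = \left(\left(3 - 441\right) + 380\right) \frac{1}{13} = \left(-438 + 380\right) \frac{1}{13} = \left(-58\right) \frac{1}{13} = - \frac{58}{13}$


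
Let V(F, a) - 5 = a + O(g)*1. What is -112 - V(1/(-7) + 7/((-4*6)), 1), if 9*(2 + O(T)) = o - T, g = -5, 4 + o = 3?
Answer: -1048/9 ≈ -116.44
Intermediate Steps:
o = -1 (o = -4 + 3 = -1)
O(T) = -19/9 - T/9 (O(T) = -2 + (-1 - T)/9 = -2 + (-1/9 - T/9) = -19/9 - T/9)
V(F, a) = 31/9 + a (V(F, a) = 5 + (a + (-19/9 - 1/9*(-5))*1) = 5 + (a + (-19/9 + 5/9)*1) = 5 + (a - 14/9*1) = 5 + (a - 14/9) = 5 + (-14/9 + a) = 31/9 + a)
-112 - V(1/(-7) + 7/((-4*6)), 1) = -112 - (31/9 + 1) = -112 - 1*40/9 = -112 - 40/9 = -1048/9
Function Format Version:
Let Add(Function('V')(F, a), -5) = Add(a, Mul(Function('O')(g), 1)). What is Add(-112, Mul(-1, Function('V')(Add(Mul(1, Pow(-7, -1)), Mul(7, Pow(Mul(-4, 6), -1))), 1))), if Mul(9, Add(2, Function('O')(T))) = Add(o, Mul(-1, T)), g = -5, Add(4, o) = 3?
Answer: Rational(-1048, 9) ≈ -116.44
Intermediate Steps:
o = -1 (o = Add(-4, 3) = -1)
Function('O')(T) = Add(Rational(-19, 9), Mul(Rational(-1, 9), T)) (Function('O')(T) = Add(-2, Mul(Rational(1, 9), Add(-1, Mul(-1, T)))) = Add(-2, Add(Rational(-1, 9), Mul(Rational(-1, 9), T))) = Add(Rational(-19, 9), Mul(Rational(-1, 9), T)))
Function('V')(F, a) = Add(Rational(31, 9), a) (Function('V')(F, a) = Add(5, Add(a, Mul(Add(Rational(-19, 9), Mul(Rational(-1, 9), -5)), 1))) = Add(5, Add(a, Mul(Add(Rational(-19, 9), Rational(5, 9)), 1))) = Add(5, Add(a, Mul(Rational(-14, 9), 1))) = Add(5, Add(a, Rational(-14, 9))) = Add(5, Add(Rational(-14, 9), a)) = Add(Rational(31, 9), a))
Add(-112, Mul(-1, Function('V')(Add(Mul(1, Pow(-7, -1)), Mul(7, Pow(Mul(-4, 6), -1))), 1))) = Add(-112, Mul(-1, Add(Rational(31, 9), 1))) = Add(-112, Mul(-1, Rational(40, 9))) = Add(-112, Rational(-40, 9)) = Rational(-1048, 9)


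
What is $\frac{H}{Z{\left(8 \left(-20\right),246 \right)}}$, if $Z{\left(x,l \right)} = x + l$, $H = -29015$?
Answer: $- \frac{29015}{86} \approx -337.38$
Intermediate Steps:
$Z{\left(x,l \right)} = l + x$
$\frac{H}{Z{\left(8 \left(-20\right),246 \right)}} = - \frac{29015}{246 + 8 \left(-20\right)} = - \frac{29015}{246 - 160} = - \frac{29015}{86}$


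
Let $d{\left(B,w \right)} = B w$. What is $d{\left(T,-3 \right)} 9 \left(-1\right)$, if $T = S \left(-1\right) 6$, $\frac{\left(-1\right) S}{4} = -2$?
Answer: $-1296$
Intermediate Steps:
$S = 8$ ($S = \left(-4\right) \left(-2\right) = 8$)
$T = -48$ ($T = 8 \left(-1\right) 6 = \left(-8\right) 6 = -48$)
$d{\left(T,-3 \right)} 9 \left(-1\right) = \left(-48\right) \left(-3\right) 9 \left(-1\right) = 144 \cdot 9 \left(-1\right) = 1296 \left(-1\right) = -1296$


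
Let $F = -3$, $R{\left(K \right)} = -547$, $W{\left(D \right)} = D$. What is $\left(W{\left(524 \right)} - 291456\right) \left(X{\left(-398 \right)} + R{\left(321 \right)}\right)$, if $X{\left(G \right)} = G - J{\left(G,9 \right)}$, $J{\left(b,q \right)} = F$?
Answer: $274057944$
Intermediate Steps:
$J{\left(b,q \right)} = -3$
$X{\left(G \right)} = 3 + G$ ($X{\left(G \right)} = G - -3 = G + 3 = 3 + G$)
$\left(W{\left(524 \right)} - 291456\right) \left(X{\left(-398 \right)} + R{\left(321 \right)}\right) = \left(524 - 291456\right) \left(\left(3 - 398\right) - 547\right) = - 290932 \left(-395 - 547\right) = \left(-290932\right) \left(-942\right) = 274057944$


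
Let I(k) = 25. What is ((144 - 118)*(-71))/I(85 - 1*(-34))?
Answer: -1846/25 ≈ -73.840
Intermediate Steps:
((144 - 118)*(-71))/I(85 - 1*(-34)) = ((144 - 118)*(-71))/25 = (26*(-71))*(1/25) = -1846*1/25 = -1846/25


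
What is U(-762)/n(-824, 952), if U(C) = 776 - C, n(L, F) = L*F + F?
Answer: -769/391748 ≈ -0.0019630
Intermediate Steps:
n(L, F) = F + F*L (n(L, F) = F*L + F = F + F*L)
U(-762)/n(-824, 952) = (776 - 1*(-762))/((952*(1 - 824))) = (776 + 762)/((952*(-823))) = 1538/(-783496) = 1538*(-1/783496) = -769/391748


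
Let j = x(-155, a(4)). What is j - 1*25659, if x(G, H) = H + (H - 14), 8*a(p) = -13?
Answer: -102705/4 ≈ -25676.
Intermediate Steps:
a(p) = -13/8 (a(p) = (1/8)*(-13) = -13/8)
x(G, H) = -14 + 2*H (x(G, H) = H + (-14 + H) = -14 + 2*H)
j = -69/4 (j = -14 + 2*(-13/8) = -14 - 13/4 = -69/4 ≈ -17.250)
j - 1*25659 = -69/4 - 1*25659 = -69/4 - 25659 = -102705/4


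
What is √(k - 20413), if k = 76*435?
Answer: √12647 ≈ 112.46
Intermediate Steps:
k = 33060
√(k - 20413) = √(33060 - 20413) = √12647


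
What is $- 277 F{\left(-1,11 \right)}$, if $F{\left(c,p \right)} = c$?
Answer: $277$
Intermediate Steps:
$- 277 F{\left(-1,11 \right)} = \left(-277\right) \left(-1\right) = 277$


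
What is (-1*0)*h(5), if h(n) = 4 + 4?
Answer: 0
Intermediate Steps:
h(n) = 8
(-1*0)*h(5) = -1*0*8 = 0*8 = 0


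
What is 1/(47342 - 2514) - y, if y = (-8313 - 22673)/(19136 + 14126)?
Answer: 694536835/745534468 ≈ 0.93160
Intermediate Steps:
y = -15493/16631 (y = -30986/33262 = -30986*1/33262 = -15493/16631 ≈ -0.93157)
1/(47342 - 2514) - y = 1/(47342 - 2514) - 1*(-15493/16631) = 1/44828 + 15493/16631 = 694536835/745534468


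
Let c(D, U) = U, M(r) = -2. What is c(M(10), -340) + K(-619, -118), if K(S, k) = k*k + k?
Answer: 13466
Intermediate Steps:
K(S, k) = k + k**2 (K(S, k) = k**2 + k = k + k**2)
c(M(10), -340) + K(-619, -118) = -340 - 118*(1 - 118) = -340 - 118*(-117) = -340 + 13806 = 13466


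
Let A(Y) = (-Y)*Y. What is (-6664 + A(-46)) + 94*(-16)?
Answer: -10284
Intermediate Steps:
A(Y) = -Y²
(-6664 + A(-46)) + 94*(-16) = (-6664 - 1*(-46)²) + 94*(-16) = (-6664 - 1*2116) - 1504 = (-6664 - 2116) - 1504 = -8780 - 1504 = -10284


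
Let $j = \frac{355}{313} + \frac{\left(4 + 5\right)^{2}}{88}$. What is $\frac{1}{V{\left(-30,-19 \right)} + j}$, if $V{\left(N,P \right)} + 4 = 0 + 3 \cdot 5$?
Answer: $\frac{27544}{359577} \approx 0.076601$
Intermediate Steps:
$V{\left(N,P \right)} = 11$ ($V{\left(N,P \right)} = -4 + \left(0 + 3 \cdot 5\right) = -4 + \left(0 + 15\right) = -4 + 15 = 11$)
$j = \frac{56593}{27544}$ ($j = 355 \cdot \frac{1}{313} + 9^{2} \cdot \frac{1}{88} = \frac{355}{313} + 81 \cdot \frac{1}{88} = \frac{355}{313} + \frac{81}{88} = \frac{56593}{27544} \approx 2.0546$)
$\frac{1}{V{\left(-30,-19 \right)} + j} = \frac{1}{11 + \frac{56593}{27544}} = \frac{1}{\frac{359577}{27544}} = \frac{27544}{359577}$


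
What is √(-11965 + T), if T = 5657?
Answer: 2*I*√1577 ≈ 79.423*I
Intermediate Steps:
√(-11965 + T) = √(-11965 + 5657) = √(-6308) = 2*I*√1577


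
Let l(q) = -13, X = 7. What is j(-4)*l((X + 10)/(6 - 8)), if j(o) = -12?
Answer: 156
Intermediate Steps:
j(-4)*l((X + 10)/(6 - 8)) = -12*(-13) = 156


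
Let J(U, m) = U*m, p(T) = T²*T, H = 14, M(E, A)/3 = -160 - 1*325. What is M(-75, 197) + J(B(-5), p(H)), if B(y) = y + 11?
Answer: 15009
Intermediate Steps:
M(E, A) = -1455 (M(E, A) = 3*(-160 - 1*325) = 3*(-160 - 325) = 3*(-485) = -1455)
B(y) = 11 + y
p(T) = T³
M(-75, 197) + J(B(-5), p(H)) = -1455 + (11 - 5)*14³ = -1455 + 6*2744 = -1455 + 16464 = 15009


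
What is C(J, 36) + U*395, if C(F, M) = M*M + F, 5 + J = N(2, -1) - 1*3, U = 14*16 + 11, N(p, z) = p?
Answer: 94115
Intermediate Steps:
U = 235 (U = 224 + 11 = 235)
J = -6 (J = -5 + (2 - 1*3) = -5 + (2 - 3) = -5 - 1 = -6)
C(F, M) = F + M² (C(F, M) = M² + F = F + M²)
C(J, 36) + U*395 = (-6 + 36²) + 235*395 = (-6 + 1296) + 92825 = 1290 + 92825 = 94115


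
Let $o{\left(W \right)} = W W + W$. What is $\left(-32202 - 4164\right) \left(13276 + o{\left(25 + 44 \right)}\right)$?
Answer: $-658442796$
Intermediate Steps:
$o{\left(W \right)} = W + W^{2}$ ($o{\left(W \right)} = W^{2} + W = W + W^{2}$)
$\left(-32202 - 4164\right) \left(13276 + o{\left(25 + 44 \right)}\right) = \left(-32202 - 4164\right) \left(13276 + \left(25 + 44\right) \left(1 + \left(25 + 44\right)\right)\right) = - 36366 \left(13276 + 69 \left(1 + 69\right)\right) = - 36366 \left(13276 + 69 \cdot 70\right) = - 36366 \left(13276 + 4830\right) = \left(-36366\right) 18106 = -658442796$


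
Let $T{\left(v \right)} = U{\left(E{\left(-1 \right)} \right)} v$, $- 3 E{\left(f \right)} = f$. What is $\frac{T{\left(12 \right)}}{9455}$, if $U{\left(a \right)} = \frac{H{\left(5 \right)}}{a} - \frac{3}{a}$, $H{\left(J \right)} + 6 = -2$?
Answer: $- \frac{396}{9455} \approx -0.041883$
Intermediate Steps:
$H{\left(J \right)} = -8$ ($H{\left(J \right)} = -6 - 2 = -8$)
$E{\left(f \right)} = - \frac{f}{3}$
$U{\left(a \right)} = - \frac{11}{a}$ ($U{\left(a \right)} = - \frac{8}{a} - \frac{3}{a} = - \frac{11}{a}$)
$T{\left(v \right)} = - 33 v$ ($T{\left(v \right)} = - \frac{11}{\left(- \frac{1}{3}\right) \left(-1\right)} v = - 11 \frac{1}{\frac{1}{3}} v = \left(-11\right) 3 v = - 33 v$)
$\frac{T{\left(12 \right)}}{9455} = \frac{\left(-33\right) 12}{9455} = \left(-396\right) \frac{1}{9455} = - \frac{396}{9455}$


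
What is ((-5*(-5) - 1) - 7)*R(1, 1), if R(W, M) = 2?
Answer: 34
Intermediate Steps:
((-5*(-5) - 1) - 7)*R(1, 1) = ((-5*(-5) - 1) - 7)*2 = ((25 - 1) - 7)*2 = (24 - 7)*2 = 17*2 = 34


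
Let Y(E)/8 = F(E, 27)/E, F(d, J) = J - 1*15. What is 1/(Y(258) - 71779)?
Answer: -43/3086481 ≈ -1.3932e-5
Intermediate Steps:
F(d, J) = -15 + J (F(d, J) = J - 15 = -15 + J)
Y(E) = 96/E (Y(E) = 8*((-15 + 27)/E) = 8*(12/E) = 96/E)
1/(Y(258) - 71779) = 1/(96/258 - 71779) = 1/(96*(1/258) - 71779) = 1/(16/43 - 71779) = 1/(-3086481/43) = -43/3086481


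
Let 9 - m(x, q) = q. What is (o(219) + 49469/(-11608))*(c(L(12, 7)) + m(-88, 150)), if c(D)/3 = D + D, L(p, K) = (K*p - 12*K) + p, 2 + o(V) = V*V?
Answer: -38409443607/11608 ≈ -3.3089e+6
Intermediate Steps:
o(V) = -2 + V² (o(V) = -2 + V*V = -2 + V²)
L(p, K) = p - 12*K + K*p (L(p, K) = (-12*K + K*p) + p = p - 12*K + K*p)
m(x, q) = 9 - q
c(D) = 6*D (c(D) = 3*(D + D) = 3*(2*D) = 6*D)
(o(219) + 49469/(-11608))*(c(L(12, 7)) + m(-88, 150)) = ((-2 + 219²) + 49469/(-11608))*(6*(12 - 12*7 + 7*12) + (9 - 1*150)) = ((-2 + 47961) + 49469*(-1/11608))*(6*(12 - 84 + 84) + (9 - 150)) = (47959 - 49469/11608)*(6*12 - 141) = 556658603*(72 - 141)/11608 = (556658603/11608)*(-69) = -38409443607/11608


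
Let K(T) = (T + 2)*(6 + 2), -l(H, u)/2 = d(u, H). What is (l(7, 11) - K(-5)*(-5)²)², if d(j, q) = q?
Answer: 343396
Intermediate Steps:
l(H, u) = -2*H
K(T) = 16 + 8*T (K(T) = (2 + T)*8 = 16 + 8*T)
(l(7, 11) - K(-5)*(-5)²)² = (-2*7 - (16 + 8*(-5))*(-5)²)² = (-14 - (16 - 40)*25)² = (-14 - 1*(-24)*25)² = (-14 + 24*25)² = (-14 + 600)² = 586² = 343396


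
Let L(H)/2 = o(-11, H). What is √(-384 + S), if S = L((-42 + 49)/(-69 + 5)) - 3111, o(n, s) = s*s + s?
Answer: 3*I*√1590702/64 ≈ 59.12*I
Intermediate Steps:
o(n, s) = s + s² (o(n, s) = s² + s = s + s²)
L(H) = 2*H*(1 + H) (L(H) = 2*(H*(1 + H)) = 2*H*(1 + H))
S = -6371727/2048 (S = 2*((-42 + 49)/(-69 + 5))*(1 + (-42 + 49)/(-69 + 5)) - 3111 = 2*(7/(-64))*(1 + 7/(-64)) - 3111 = 2*(7*(-1/64))*(1 + 7*(-1/64)) - 3111 = 2*(-7/64)*(1 - 7/64) - 3111 = 2*(-7/64)*(57/64) - 3111 = -399/2048 - 3111 = -6371727/2048 ≈ -3111.2)
√(-384 + S) = √(-384 - 6371727/2048) = √(-7158159/2048) = 3*I*√1590702/64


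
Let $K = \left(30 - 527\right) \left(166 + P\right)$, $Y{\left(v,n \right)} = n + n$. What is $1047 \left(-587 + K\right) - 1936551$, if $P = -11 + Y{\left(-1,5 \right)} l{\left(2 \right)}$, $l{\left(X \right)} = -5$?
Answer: $-57188835$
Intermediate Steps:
$Y{\left(v,n \right)} = 2 n$
$P = -61$ ($P = -11 + 2 \cdot 5 \left(-5\right) = -11 + 10 \left(-5\right) = -11 - 50 = -61$)
$K = -52185$ ($K = \left(30 - 527\right) \left(166 - 61\right) = \left(-497\right) 105 = -52185$)
$1047 \left(-587 + K\right) - 1936551 = 1047 \left(-587 - 52185\right) - 1936551 = 1047 \left(-52772\right) - 1936551 = -55252284 - 1936551 = -57188835$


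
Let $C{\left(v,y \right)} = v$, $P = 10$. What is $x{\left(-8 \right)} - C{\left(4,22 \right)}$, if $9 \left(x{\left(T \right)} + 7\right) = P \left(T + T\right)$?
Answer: $- \frac{259}{9} \approx -28.778$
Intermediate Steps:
$x{\left(T \right)} = -7 + \frac{20 T}{9}$ ($x{\left(T \right)} = -7 + \frac{10 \left(T + T\right)}{9} = -7 + \frac{10 \cdot 2 T}{9} = -7 + \frac{20 T}{9}$)
$x{\left(-8 \right)} - C{\left(4,22 \right)} = \left(-7 + \frac{20}{9} \left(-8\right)\right) - 4 = \left(-7 - \frac{160}{9}\right) - 4 = - \frac{223}{9} - 4 = - \frac{259}{9}$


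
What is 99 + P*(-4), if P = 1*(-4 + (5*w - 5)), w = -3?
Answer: 195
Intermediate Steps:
P = -24 (P = 1*(-4 + (5*(-3) - 5)) = 1*(-4 + (-15 - 5)) = 1*(-4 - 20) = 1*(-24) = -24)
99 + P*(-4) = 99 - 24*(-4) = 99 + 96 = 195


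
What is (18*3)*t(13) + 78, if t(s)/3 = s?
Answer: 2184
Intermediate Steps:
t(s) = 3*s
(18*3)*t(13) + 78 = (18*3)*(3*13) + 78 = 54*39 + 78 = 2106 + 78 = 2184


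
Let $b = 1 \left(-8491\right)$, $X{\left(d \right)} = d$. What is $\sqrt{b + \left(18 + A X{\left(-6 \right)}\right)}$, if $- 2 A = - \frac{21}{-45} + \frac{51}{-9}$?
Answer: $\frac{i \sqrt{212215}}{5} \approx 92.134 i$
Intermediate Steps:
$b = -8491$
$A = \frac{13}{5}$ ($A = - \frac{- \frac{21}{-45} + \frac{51}{-9}}{2} = - \frac{\left(-21\right) \left(- \frac{1}{45}\right) + 51 \left(- \frac{1}{9}\right)}{2} = - \frac{\frac{7}{15} - \frac{17}{3}}{2} = \left(- \frac{1}{2}\right) \left(- \frac{26}{5}\right) = \frac{13}{5} \approx 2.6$)
$\sqrt{b + \left(18 + A X{\left(-6 \right)}\right)} = \sqrt{-8491 + \left(18 + \frac{13}{5} \left(-6\right)\right)} = \sqrt{-8491 + \left(18 - \frac{78}{5}\right)} = \sqrt{-8491 + \frac{12}{5}} = \sqrt{- \frac{42443}{5}} = \frac{i \sqrt{212215}}{5}$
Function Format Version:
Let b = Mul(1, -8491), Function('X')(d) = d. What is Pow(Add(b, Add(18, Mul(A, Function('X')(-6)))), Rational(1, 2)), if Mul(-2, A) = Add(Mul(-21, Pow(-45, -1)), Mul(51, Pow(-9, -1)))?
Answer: Mul(Rational(1, 5), I, Pow(212215, Rational(1, 2))) ≈ Mul(92.134, I)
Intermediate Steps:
b = -8491
A = Rational(13, 5) (A = Mul(Rational(-1, 2), Add(Mul(-21, Pow(-45, -1)), Mul(51, Pow(-9, -1)))) = Mul(Rational(-1, 2), Add(Mul(-21, Rational(-1, 45)), Mul(51, Rational(-1, 9)))) = Mul(Rational(-1, 2), Add(Rational(7, 15), Rational(-17, 3))) = Mul(Rational(-1, 2), Rational(-26, 5)) = Rational(13, 5) ≈ 2.6000)
Pow(Add(b, Add(18, Mul(A, Function('X')(-6)))), Rational(1, 2)) = Pow(Add(-8491, Add(18, Mul(Rational(13, 5), -6))), Rational(1, 2)) = Pow(Add(-8491, Add(18, Rational(-78, 5))), Rational(1, 2)) = Pow(Add(-8491, Rational(12, 5)), Rational(1, 2)) = Pow(Rational(-42443, 5), Rational(1, 2)) = Mul(Rational(1, 5), I, Pow(212215, Rational(1, 2)))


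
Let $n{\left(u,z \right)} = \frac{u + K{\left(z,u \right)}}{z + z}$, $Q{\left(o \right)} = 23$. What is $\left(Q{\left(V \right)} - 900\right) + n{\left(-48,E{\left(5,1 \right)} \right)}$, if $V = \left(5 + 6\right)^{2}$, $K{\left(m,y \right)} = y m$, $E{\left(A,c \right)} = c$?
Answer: $-925$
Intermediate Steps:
$K{\left(m,y \right)} = m y$
$V = 121$ ($V = 11^{2} = 121$)
$n{\left(u,z \right)} = \frac{u + u z}{2 z}$ ($n{\left(u,z \right)} = \frac{u + z u}{z + z} = \frac{u + u z}{2 z}$)
$\left(Q{\left(V \right)} - 900\right) + n{\left(-48,E{\left(5,1 \right)} \right)} = \left(23 - 900\right) + \frac{1}{2} \left(-48\right) 1^{-1} \left(1 + 1\right) = -877 + \frac{1}{2} \left(-48\right) 1 \cdot 2 = -877 - 48 = -925$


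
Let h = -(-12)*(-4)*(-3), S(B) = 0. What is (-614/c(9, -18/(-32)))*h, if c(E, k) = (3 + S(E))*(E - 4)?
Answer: -29472/5 ≈ -5894.4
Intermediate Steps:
c(E, k) = -12 + 3*E (c(E, k) = (3 + 0)*(E - 4) = 3*(-4 + E) = -12 + 3*E)
h = 144 (h = -3*16*(-3) = -48*(-3) = 144)
(-614/c(9, -18/(-32)))*h = -614/(-12 + 3*9)*144 = -614/(-12 + 27)*144 = -614/15*144 = -29472/5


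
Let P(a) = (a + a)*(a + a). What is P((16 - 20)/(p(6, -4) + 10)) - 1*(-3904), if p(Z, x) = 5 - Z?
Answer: 316288/81 ≈ 3904.8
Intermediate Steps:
P(a) = 4*a² (P(a) = (2*a)*(2*a) = 4*a²)
P((16 - 20)/(p(6, -4) + 10)) - 1*(-3904) = 4*((16 - 20)/((5 - 1*6) + 10))² - 1*(-3904) = 4*(-4/((5 - 6) + 10))² + 3904 = 4*(-4/(-1 + 10))² + 3904 = 4*(-4/9)² + 3904 = 4*(16/81) + 3904 = 64/81 + 3904 = 316288/81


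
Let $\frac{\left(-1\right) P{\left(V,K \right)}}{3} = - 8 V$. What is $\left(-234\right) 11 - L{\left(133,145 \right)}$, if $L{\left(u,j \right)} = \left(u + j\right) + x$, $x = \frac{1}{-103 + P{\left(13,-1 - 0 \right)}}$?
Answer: $- \frac{596069}{209} \approx -2852.0$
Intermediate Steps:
$P{\left(V,K \right)} = 24 V$ ($P{\left(V,K \right)} = - 3 \left(- 8 V\right) = 24 V$)
$x = \frac{1}{209}$ ($x = \frac{1}{-103 + 24 \cdot 13} = \frac{1}{-103 + 312} = \frac{1}{209} \approx 0.0047847$)
$L{\left(u,j \right)} = \frac{1}{209} + j + u$ ($L{\left(u,j \right)} = \left(u + j\right) + \frac{1}{209} = \left(j + u\right) + \frac{1}{209} = \frac{1}{209} + j + u$)
$\left(-234\right) 11 - L{\left(133,145 \right)} = \left(-234\right) 11 - \left(\frac{1}{209} + 145 + 133\right) = -2574 - \frac{58103}{209} = - \frac{596069}{209}$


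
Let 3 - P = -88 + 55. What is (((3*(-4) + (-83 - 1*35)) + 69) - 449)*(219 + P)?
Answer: -130050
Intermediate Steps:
P = 36 (P = 3 - (-88 + 55) = 3 - 1*(-33) = 3 + 33 = 36)
(((3*(-4) + (-83 - 1*35)) + 69) - 449)*(219 + P) = (((3*(-4) + (-83 - 1*35)) + 69) - 449)*(219 + 36) = (((-12 + (-83 - 35)) + 69) - 449)*255 = (((-12 - 118) + 69) - 449)*255 = ((-130 + 69) - 449)*255 = (-61 - 449)*255 = -510*255 = -130050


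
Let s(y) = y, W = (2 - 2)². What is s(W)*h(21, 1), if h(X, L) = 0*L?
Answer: 0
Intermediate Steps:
h(X, L) = 0
W = 0 (W = 0² = 0)
s(W)*h(21, 1) = 0*0 = 0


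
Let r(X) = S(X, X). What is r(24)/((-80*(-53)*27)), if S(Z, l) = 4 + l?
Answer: 7/28620 ≈ 0.00024458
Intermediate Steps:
r(X) = 4 + X
r(24)/((-80*(-53)*27)) = (4 + 24)/((-80*(-53)*27)) = 28/((4240*27)) = 28/114480 = 28*(1/114480) = 7/28620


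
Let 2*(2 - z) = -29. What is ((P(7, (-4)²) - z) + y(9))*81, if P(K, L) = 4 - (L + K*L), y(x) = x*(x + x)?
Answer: 3483/2 ≈ 1741.5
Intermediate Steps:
z = 33/2 (z = 2 - ½*(-29) = 2 + 29/2 = 33/2 ≈ 16.500)
y(x) = 2*x² (y(x) = x*(2*x) = 2*x²)
P(K, L) = 4 - L - K*L (P(K, L) = 4 + (-L - K*L) = 4 - L - K*L)
((P(7, (-4)²) - z) + y(9))*81 = (((4 - 1*(-4)² - 1*7*(-4)²) - 1*33/2) + 2*9²)*81 = (((4 - 1*16 - 1*7*16) - 33/2) + 2*81)*81 = (((4 - 16 - 112) - 33/2) + 162)*81 = ((-124 - 33/2) + 162)*81 = (-281/2 + 162)*81 = (43/2)*81 = 3483/2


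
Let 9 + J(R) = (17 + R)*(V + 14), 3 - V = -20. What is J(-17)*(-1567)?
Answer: 14103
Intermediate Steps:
V = 23 (V = 3 - 1*(-20) = 3 + 20 = 23)
J(R) = 620 + 37*R (J(R) = -9 + (17 + R)*(23 + 14) = -9 + (17 + R)*37 = -9 + (629 + 37*R) = 620 + 37*R)
J(-17)*(-1567) = (620 + 37*(-17))*(-1567) = (620 - 629)*(-1567) = -9*(-1567) = 14103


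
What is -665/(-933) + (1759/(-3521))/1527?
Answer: 397086212/557370779 ≈ 0.71243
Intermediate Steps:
-665/(-933) + (1759/(-3521))/1527 = -665*(-1/933) + (1759*(-1/3521))*(1/1527) = 665/933 - 1759/3521*1/1527 = 665/933 - 1759/5376567 = 397086212/557370779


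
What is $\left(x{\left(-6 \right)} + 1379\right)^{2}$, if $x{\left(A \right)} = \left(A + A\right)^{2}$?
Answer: $2319529$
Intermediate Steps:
$x{\left(A \right)} = 4 A^{2}$ ($x{\left(A \right)} = \left(2 A\right)^{2} = 4 A^{2}$)
$\left(x{\left(-6 \right)} + 1379\right)^{2} = \left(4 \left(-6\right)^{2} + 1379\right)^{2} = \left(4 \cdot 36 + 1379\right)^{2} = \left(144 + 1379\right)^{2} = 1523^{2} = 2319529$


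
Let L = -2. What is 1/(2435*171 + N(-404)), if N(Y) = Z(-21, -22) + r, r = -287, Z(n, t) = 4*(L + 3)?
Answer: 1/416102 ≈ 2.4033e-6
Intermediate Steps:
Z(n, t) = 4 (Z(n, t) = 4*(-2 + 3) = 4*1 = 4)
N(Y) = -283 (N(Y) = 4 - 287 = -283)
1/(2435*171 + N(-404)) = 1/(2435*171 - 283) = 1/(416385 - 283) = 1/416102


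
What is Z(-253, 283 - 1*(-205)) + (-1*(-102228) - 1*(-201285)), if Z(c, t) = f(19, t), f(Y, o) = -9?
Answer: 303504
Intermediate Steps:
Z(c, t) = -9
Z(-253, 283 - 1*(-205)) + (-1*(-102228) - 1*(-201285)) = -9 + (-1*(-102228) - 1*(-201285)) = -9 + (102228 + 201285) = -9 + 303513 = 303504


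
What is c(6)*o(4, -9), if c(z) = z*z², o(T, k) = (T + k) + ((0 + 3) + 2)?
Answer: 0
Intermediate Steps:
o(T, k) = 5 + T + k (o(T, k) = (T + k) + (3 + 2) = (T + k) + 5 = 5 + T + k)
c(z) = z³
c(6)*o(4, -9) = 6³*(5 + 4 - 9) = 216*0 = 0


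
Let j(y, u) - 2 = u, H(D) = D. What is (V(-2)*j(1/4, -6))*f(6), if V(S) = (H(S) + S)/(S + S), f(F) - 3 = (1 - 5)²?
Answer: -76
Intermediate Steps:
j(y, u) = 2 + u
f(F) = 19 (f(F) = 3 + (1 - 5)² = 3 + (-4)² = 3 + 16 = 19)
V(S) = 1 (V(S) = (S + S)/(S + S) = (2*S)/((2*S)) = (2*S)*(1/(2*S)) = 1)
(V(-2)*j(1/4, -6))*f(6) = (1*(2 - 6))*19 = (1*(-4))*19 = -4*19 = -76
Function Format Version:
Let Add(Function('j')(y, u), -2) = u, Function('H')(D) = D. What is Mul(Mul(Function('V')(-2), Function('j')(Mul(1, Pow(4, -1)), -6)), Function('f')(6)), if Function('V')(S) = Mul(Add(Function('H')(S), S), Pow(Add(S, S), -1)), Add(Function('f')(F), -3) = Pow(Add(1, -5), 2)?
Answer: -76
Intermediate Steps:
Function('j')(y, u) = Add(2, u)
Function('f')(F) = 19 (Function('f')(F) = Add(3, Pow(Add(1, -5), 2)) = Add(3, Pow(-4, 2)) = Add(3, 16) = 19)
Function('V')(S) = 1 (Function('V')(S) = Mul(Add(S, S), Pow(Add(S, S), -1)) = Mul(Mul(2, S), Pow(Mul(2, S), -1)) = Mul(Mul(2, S), Mul(Rational(1, 2), Pow(S, -1))) = 1)
Mul(Mul(Function('V')(-2), Function('j')(Mul(1, Pow(4, -1)), -6)), Function('f')(6)) = Mul(Mul(1, Add(2, -6)), 19) = Mul(Mul(1, -4), 19) = Mul(-4, 19) = -76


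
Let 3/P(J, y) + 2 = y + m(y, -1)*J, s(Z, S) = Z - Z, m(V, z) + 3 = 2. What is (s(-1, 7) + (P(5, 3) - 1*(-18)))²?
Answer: 4761/16 ≈ 297.56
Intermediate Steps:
m(V, z) = -1 (m(V, z) = -3 + 2 = -1)
s(Z, S) = 0
P(J, y) = 3/(-2 + y - J) (P(J, y) = 3/(-2 + (y - J)) = 3/(-2 + y - J))
(s(-1, 7) + (P(5, 3) - 1*(-18)))² = (0 + (3/(-2 + 3 - 1*5) - 1*(-18)))² = (0 + (3/(-2 + 3 - 5) + 18))² = (0 + (3/(-4) + 18))² = (0 + (3*(-¼) + 18))² = (0 + (-¾ + 18))² = (0 + 69/4)² = (69/4)² = 4761/16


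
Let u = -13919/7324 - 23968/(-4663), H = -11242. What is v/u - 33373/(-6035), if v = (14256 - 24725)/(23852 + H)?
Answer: 4440217458268057/841965055390225 ≈ 5.2736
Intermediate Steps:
u = 110637335/34151812 (u = -13919*1/7324 - 23968*(-1/4663) = -13919/7324 + 23968/4663 = 110637335/34151812 ≈ 3.2396)
v = -10469/12610 (v = (14256 - 24725)/(23852 - 11242) = -10469/12610 ≈ -0.83021)
v/u - 33373/(-6035) = -10469/(12610*110637335/34151812) - 33373/(-6035) = -10469/12610*34151812/110637335 - 33373*(-1/6035) = -178767659914/697568397175 + 33373/6035 = 4440217458268057/841965055390225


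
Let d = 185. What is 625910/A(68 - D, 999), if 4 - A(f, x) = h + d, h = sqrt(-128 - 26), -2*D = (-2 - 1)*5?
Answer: -22657942/6583 + 125182*I*sqrt(154)/6583 ≈ -3441.9 + 235.98*I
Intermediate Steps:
D = 15/2 (D = -(-2 - 1)*5/2 = -(-3)*5/2 = -1/2*(-15) = 15/2 ≈ 7.5000)
h = I*sqrt(154) (h = sqrt(-154) = I*sqrt(154) ≈ 12.41*I)
A(f, x) = -181 - I*sqrt(154) (A(f, x) = 4 - (I*sqrt(154) + 185) = 4 - (185 + I*sqrt(154)) = 4 + (-185 - I*sqrt(154)) = -181 - I*sqrt(154))
625910/A(68 - D, 999) = 625910/(-181 - I*sqrt(154))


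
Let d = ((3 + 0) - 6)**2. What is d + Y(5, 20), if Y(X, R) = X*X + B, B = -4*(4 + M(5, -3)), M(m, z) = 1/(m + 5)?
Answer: 88/5 ≈ 17.600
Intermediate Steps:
d = 9 (d = (3 - 6)**2 = (-3)**2 = 9)
M(m, z) = 1/(5 + m)
B = -82/5 (B = -4*(4 + 1/(5 + 5)) = -4*(4 + 1/10) = -4*41/10 = -82/5 ≈ -16.400)
Y(X, R) = -82/5 + X**2 (Y(X, R) = X*X - 82/5 = X**2 - 82/5 = -82/5 + X**2)
d + Y(5, 20) = 9 + (-82/5 + 5**2) = 9 + (-82/5 + 25) = 9 + 43/5 = 88/5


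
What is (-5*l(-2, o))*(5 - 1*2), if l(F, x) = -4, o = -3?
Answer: 60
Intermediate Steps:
(-5*l(-2, o))*(5 - 1*2) = (-5*(-4))*(5 - 1*2) = 20*(5 - 2) = 20*3 = 60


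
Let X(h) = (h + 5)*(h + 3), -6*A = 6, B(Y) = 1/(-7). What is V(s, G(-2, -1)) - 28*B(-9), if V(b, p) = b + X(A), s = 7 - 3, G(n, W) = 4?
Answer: 16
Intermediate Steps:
B(Y) = -⅐
A = -1 (A = -⅙*6 = -1)
X(h) = (3 + h)*(5 + h) (X(h) = (5 + h)*(3 + h) = (3 + h)*(5 + h))
s = 4
V(b, p) = 8 + b (V(b, p) = b + (15 + (-1)² + 8*(-1)) = b + (15 + 1 - 8) = b + 8 = 8 + b)
V(s, G(-2, -1)) - 28*B(-9) = (8 + 4) - 28*(-⅐) = 12 + 4 = 16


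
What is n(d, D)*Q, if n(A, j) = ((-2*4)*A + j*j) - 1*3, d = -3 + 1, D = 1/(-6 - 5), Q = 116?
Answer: 182584/121 ≈ 1509.0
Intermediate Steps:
D = -1/11 (D = 1/(-11) = -1/11 ≈ -0.090909)
d = -2
n(A, j) = -3 + j² - 8*A (n(A, j) = (-8*A + j²) - 3 = (j² - 8*A) - 3 = -3 + j² - 8*A)
n(d, D)*Q = (-3 + (-1/11)² - 8*(-2))*116 = (-3 + 1/121 + 16)*116 = (1574/121)*116 = 182584/121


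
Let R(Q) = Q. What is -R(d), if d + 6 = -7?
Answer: 13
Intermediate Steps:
d = -13 (d = -6 - 7 = -13)
-R(d) = -1*(-13) = 13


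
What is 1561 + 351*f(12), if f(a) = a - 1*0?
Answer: 5773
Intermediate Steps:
f(a) = a (f(a) = a + 0 = a)
1561 + 351*f(12) = 1561 + 351*12 = 1561 + 4212 = 5773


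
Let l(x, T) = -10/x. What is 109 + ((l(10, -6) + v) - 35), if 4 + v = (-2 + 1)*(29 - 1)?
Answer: 41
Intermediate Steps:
v = -32 (v = -4 + (-2 + 1)*(29 - 1) = -4 - 1*28 = -4 - 28 = -32)
109 + ((l(10, -6) + v) - 35) = 109 + ((-10/10 - 32) - 35) = 109 + ((-10*⅒ - 32) - 35) = 109 + ((-1 - 32) - 35) = 109 + (-33 - 35) = 109 - 68 = 41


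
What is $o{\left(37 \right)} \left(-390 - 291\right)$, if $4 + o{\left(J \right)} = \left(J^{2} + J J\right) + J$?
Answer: $-1887051$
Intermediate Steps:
$o{\left(J \right)} = -4 + J + 2 J^{2}$ ($o{\left(J \right)} = -4 + \left(\left(J^{2} + J J\right) + J\right) = -4 + \left(\left(J^{2} + J^{2}\right) + J\right) = -4 + \left(2 J^{2} + J\right) = -4 + \left(J + 2 J^{2}\right) = -4 + J + 2 J^{2}$)
$o{\left(37 \right)} \left(-390 - 291\right) = \left(-4 + 37 + 2 \cdot 37^{2}\right) \left(-390 - 291\right) = \left(-4 + 37 + 2 \cdot 1369\right) \left(-681\right) = \left(-4 + 37 + 2738\right) \left(-681\right) = 2771 \left(-681\right) = -1887051$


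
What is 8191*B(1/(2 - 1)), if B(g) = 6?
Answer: 49146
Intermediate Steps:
8191*B(1/(2 - 1)) = 8191*6 = 49146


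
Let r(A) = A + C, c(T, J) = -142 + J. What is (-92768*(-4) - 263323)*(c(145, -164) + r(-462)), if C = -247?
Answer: -109365235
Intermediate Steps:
r(A) = -247 + A (r(A) = A - 247 = -247 + A)
(-92768*(-4) - 263323)*(c(145, -164) + r(-462)) = (-92768*(-4) - 263323)*((-142 - 164) + (-247 - 462)) = (371072 - 263323)*(-306 - 709) = 107749*(-1015) = -109365235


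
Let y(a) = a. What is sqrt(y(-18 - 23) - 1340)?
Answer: I*sqrt(1381) ≈ 37.162*I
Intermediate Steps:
sqrt(y(-18 - 23) - 1340) = sqrt((-18 - 23) - 1340) = sqrt(-41 - 1340) = sqrt(-1381) = I*sqrt(1381)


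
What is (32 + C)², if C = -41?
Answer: 81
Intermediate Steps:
(32 + C)² = (32 - 41)² = (-9)² = 81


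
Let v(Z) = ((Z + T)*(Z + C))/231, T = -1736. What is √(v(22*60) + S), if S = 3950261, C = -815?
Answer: √210741348741/231 ≈ 1987.3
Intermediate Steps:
v(Z) = (-1736 + Z)*(-815 + Z)/231 (v(Z) = ((Z - 1736)*(Z - 815))/231 = ((-1736 + Z)*(-815 + Z))*(1/231) = (-1736 + Z)*(-815 + Z)/231)
√(v(22*60) + S) = √((202120/33 - 5102*60/21 + (22*60)²/231) + 3950261) = √((202120/33 - 2551/231*1320 + (1/231)*1320²) + 3950261) = √((202120/33 - 102040/7 + (1/231)*1742400) + 3950261) = √((202120/33 - 102040/7 + 52800/7) + 3950261) = √(-210080/231 + 3950261) = √(912300211/231) = √210741348741/231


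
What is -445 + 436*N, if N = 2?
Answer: 427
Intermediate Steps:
-445 + 436*N = -445 + 436*2 = -445 + 872 = 427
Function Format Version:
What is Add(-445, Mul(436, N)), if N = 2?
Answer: 427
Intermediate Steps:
Add(-445, Mul(436, N)) = Add(-445, Mul(436, 2)) = Add(-445, 872) = 427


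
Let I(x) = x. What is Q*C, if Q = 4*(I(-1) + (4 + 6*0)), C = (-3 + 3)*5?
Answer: 0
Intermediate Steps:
C = 0 (C = 0*5 = 0)
Q = 12 (Q = 4*(-1 + (4 + 6*0)) = 4*(-1 + (4 + 0)) = 4*(-1 + 4) = 4*3 = 12)
Q*C = 12*0 = 0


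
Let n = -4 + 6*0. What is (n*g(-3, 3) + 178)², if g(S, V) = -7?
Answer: 42436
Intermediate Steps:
n = -4 (n = -4 + 0 = -4)
(n*g(-3, 3) + 178)² = (-4*(-7) + 178)² = (28 + 178)² = 206² = 42436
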